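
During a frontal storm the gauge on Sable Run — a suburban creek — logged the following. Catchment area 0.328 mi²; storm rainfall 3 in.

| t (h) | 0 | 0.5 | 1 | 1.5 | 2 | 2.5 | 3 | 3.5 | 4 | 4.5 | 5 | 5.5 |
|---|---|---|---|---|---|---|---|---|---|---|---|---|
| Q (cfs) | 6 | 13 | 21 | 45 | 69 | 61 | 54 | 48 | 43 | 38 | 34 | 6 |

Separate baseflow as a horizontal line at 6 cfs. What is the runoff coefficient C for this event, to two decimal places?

ΣQ_DR = 366.0 cfs; V = ΣQ_DR·Δt = 6.588 × 10^5 ft³.
Runoff depth d = V / A = 0.8646 in.
C = d / P = 0.8646 / 3 = 0.29.

C ≈ 0.29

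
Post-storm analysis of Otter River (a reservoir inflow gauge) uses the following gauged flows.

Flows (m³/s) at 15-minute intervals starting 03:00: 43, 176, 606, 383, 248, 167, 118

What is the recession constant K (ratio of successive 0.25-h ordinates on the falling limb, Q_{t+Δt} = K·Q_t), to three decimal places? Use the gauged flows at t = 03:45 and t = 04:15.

Using the recession-limb readings at t = 03:45 and t = 04:15: Q falls from 383 to 167 m³/s over 2 intervals.
K = (Q₂/Q₁)^(1/2) = (167/383)^(1/2) = 0.660.

K ≈ 0.660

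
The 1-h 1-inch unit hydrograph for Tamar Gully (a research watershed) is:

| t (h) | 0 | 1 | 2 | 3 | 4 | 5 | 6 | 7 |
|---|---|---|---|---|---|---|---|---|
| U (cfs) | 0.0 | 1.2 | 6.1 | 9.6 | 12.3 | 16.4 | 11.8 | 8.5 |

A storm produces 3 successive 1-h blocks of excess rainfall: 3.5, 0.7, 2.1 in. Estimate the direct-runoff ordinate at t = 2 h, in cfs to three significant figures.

Q ≈ 22.2 cfs

By discrete convolution, Q_j = Σ (P_i / 1 in) · U_{j−i}.
At t = 2 h (j=2): Q = (3.5/1)·6.1 + (0.7/1)·1.2 + (2.1/1)·0.0 = 22.2 cfs.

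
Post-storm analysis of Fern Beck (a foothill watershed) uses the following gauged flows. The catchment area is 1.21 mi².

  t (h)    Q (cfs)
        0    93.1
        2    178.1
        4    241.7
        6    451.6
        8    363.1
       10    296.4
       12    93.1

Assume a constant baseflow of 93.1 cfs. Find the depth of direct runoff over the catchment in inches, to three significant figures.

Direct runoff: 0.0, 85.0, 148.6, 358.5, 270.0, 203.3, 0.0 cfs; ΣQ_DR = 1065 cfs.
V = ΣQ_DR · Δt = 1065 × 7200 s = 7.671 × 10^6 ft³.
Over A = 1.21 mi², depth = V / A = 2.73 in.

d ≈ 2.73 in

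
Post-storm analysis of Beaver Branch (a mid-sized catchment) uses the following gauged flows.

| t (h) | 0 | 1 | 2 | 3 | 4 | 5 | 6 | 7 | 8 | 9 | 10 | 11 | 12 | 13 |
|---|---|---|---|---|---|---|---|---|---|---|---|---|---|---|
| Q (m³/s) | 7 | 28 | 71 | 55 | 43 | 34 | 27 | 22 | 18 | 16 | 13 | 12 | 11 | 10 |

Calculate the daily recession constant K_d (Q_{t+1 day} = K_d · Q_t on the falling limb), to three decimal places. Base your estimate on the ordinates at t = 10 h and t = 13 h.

Between t = 10 h and t = 13 h the flow falls from 13 to 10 m³/s over 3×1 h = 3 h.
Per-interval ratio K = (10/13)^(1/3) = 0.9163; K_d = K^(24/1) = 0.123.

K_d ≈ 0.123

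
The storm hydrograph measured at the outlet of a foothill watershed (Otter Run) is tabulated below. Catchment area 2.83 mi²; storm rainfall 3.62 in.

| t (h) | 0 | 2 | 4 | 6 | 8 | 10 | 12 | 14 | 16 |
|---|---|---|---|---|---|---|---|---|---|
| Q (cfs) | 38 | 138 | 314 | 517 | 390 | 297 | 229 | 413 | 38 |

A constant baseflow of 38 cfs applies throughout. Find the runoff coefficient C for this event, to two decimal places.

ΣQ_DR = 2032 cfs; V = ΣQ_DR·Δt = 1.463 × 10^7 ft³.
Runoff depth d = V / A = 2.225 in.
C = d / P = 2.225 / 3.62 = 0.61.

C ≈ 0.61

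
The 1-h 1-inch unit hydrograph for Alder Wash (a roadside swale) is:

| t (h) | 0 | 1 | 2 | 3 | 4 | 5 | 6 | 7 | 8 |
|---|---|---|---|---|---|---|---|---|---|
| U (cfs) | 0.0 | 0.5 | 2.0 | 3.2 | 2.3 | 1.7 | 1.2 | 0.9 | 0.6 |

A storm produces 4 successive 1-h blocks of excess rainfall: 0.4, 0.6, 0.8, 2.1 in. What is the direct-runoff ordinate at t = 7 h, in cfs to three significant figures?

Q ≈ 7.27 cfs

By discrete convolution, Q_j = Σ (P_i / 1 in) · U_{j−i}.
At t = 7 h (j=7): Q = (0.4/1)·0.9 + (0.6/1)·1.2 + (0.8/1)·1.7 + (2.1/1)·2.3 = 7.27 cfs.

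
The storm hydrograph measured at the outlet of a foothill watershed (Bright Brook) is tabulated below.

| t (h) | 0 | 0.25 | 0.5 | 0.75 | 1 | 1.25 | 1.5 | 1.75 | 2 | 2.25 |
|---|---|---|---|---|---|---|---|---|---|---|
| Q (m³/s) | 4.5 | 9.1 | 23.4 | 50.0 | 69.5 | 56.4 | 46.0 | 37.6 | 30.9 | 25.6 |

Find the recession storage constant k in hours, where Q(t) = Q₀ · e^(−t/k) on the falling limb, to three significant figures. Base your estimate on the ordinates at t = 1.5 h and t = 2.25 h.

On the falling limb, Q drops from 46.0 to 25.6 m³/s between t = 1.5 h and t = 2.25 h (Δt = 0.75 h).
k = −Δt / ln(Q₂/Q₁) = −0.75 / ln(25.6/46.0) = 1.28 h.

k ≈ 1.28 h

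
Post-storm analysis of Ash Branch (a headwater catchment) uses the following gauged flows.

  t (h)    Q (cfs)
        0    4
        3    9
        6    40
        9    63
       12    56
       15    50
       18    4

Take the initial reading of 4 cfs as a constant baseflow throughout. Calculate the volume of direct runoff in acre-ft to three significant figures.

V ≈ 49.1 acre-ft

Direct-runoff ordinates (Q − Q_b): 0.0, 5.0, 36.0, 59.0, 52.0, 46.0, 0.0 cfs.
ΣQ_DR = 198.0 cfs.
With Δt = 3 h = 10800 s, V = ΣQ_DR · Δt = 198.0 × 10800 = 2.14 × 10^6 ft³ = 49.1 acre-ft.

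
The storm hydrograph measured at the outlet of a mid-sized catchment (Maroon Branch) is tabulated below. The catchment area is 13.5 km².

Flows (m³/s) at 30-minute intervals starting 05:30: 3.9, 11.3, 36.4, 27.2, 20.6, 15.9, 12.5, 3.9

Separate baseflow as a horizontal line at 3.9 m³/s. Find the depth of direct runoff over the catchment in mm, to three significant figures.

Direct runoff: 0.0, 7.4, 32.5, 23.3, 16.7, 12.0, 8.6, 0.0 m³/s; ΣQ_DR = 100.5 m³/s.
V = ΣQ_DR · Δt = 100.5 × 1800 s = 1.809 × 10^5 m³.
Over A = 13.5 km², depth = V / A = 13.4 mm.

d ≈ 13.4 mm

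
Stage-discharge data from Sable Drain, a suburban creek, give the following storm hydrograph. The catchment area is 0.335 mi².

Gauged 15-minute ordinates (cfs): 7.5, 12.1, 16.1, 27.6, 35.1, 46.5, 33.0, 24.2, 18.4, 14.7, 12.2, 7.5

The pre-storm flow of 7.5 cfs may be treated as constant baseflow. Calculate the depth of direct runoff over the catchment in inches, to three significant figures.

d ≈ 0.191 in

Direct runoff: 0.0, 4.6, 8.6, 20.1, 27.6, 39.0, 25.5, 16.7, 10.9, 7.2, 4.7, 0.0 cfs; ΣQ_DR = 164.9 cfs.
V = ΣQ_DR · Δt = 164.9 × 900 s = 1.484 × 10^5 ft³.
Over A = 0.335 mi², depth = V / A = 0.191 in.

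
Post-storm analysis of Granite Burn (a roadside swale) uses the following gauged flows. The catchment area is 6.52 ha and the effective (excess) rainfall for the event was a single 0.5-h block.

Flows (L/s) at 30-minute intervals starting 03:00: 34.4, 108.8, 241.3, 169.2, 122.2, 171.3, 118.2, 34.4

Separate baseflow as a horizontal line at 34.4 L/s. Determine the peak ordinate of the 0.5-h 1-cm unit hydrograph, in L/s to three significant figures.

Direct runoff: 0.0, 74.4, 206.9, 134.8, 87.8, 136.9, 83.8, 0.0 L/s; ΣQ_DR = 724.6 L/s, peak = 206.9 L/s.
Runoff depth d = ΣQ_DR·Δt / A = 724.6 × 1800 / (6.52 ha) = 20.00 mm.
The 1-cm UH is the DRH scaled by (10 mm)/d, so U_p = 206.9 × 10/20.00 = 103 L/s.

U_p ≈ 103 L/s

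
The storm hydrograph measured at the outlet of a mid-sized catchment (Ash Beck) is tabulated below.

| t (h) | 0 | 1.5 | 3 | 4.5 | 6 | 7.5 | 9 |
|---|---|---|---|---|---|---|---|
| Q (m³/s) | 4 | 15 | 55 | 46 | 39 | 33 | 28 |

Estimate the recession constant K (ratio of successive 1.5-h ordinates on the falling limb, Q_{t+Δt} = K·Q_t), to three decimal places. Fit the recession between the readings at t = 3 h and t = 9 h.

K ≈ 0.845

Using the recession-limb readings at t = 3 h and t = 9 h: Q falls from 55 to 28 m³/s over 4 intervals.
K = (Q₂/Q₁)^(1/4) = (28/55)^(1/4) = 0.845.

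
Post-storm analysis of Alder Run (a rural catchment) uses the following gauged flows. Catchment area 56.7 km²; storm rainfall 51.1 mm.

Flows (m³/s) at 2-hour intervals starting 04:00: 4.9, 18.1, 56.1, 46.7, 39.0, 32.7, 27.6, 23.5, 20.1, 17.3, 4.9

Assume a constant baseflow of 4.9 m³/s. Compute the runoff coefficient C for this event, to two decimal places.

C ≈ 0.59

ΣQ_DR = 237.0 m³/s; V = ΣQ_DR·Δt = 1.706 × 10^6 m³.
Runoff depth d = V / A = 30.10 mm.
C = d / P = 30.10 / 51.1 = 0.59.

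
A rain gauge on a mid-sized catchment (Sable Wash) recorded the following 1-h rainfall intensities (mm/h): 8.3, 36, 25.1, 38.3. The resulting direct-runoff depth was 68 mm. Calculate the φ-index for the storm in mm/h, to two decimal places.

Only the 3 blocks with intensity above φ contribute runoff: 36, 25.1, 38.3 mm/h.
Σ(I−φ)·Δt = d  ⇒  (36+25.1+38.3 − 3φ)·1 = 68
φ = (99.40 − 68/1) / 3 = 10.47 mm/h.

φ ≈ 10.47 mm/h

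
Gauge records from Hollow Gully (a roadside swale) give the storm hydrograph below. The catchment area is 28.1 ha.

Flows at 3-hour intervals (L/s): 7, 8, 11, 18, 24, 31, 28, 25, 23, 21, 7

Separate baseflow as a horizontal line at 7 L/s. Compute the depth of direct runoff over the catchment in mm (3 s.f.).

Direct runoff: 0.0, 1.0, 4.0, 11.0, 17.0, 24.0, 21.0, 18.0, 16.0, 14.0, 0.0 L/s; ΣQ_DR = 126.0 L/s.
V = ΣQ_DR · Δt = 126.0 × 10800 s = 1.361 × 10^6 L.
Over A = 28.1 ha, depth = V / A = 4.84 mm.

d ≈ 4.84 mm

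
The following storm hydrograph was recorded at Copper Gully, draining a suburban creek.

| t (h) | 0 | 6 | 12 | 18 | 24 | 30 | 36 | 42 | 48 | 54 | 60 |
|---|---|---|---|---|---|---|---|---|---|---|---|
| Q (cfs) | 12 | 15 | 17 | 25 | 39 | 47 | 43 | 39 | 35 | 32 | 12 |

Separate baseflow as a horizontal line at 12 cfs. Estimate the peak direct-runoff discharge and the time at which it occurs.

Subtracting baseflow gives direct-runoff ordinates: 0.0, 3.0, 5.0, 13.0, 27.0, 35.0, 31.0, 27.0, 23.0, 20.0, 0.0 cfs.
The maximum is 35.0 cfs, occurring at the reading for t = 30 h.

Q_p = 35.0 cfs at t = 30 h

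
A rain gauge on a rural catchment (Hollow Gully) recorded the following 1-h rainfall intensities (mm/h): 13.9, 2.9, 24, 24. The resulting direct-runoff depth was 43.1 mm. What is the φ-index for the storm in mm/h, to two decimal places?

Only the 3 blocks with intensity above φ contribute runoff: 13.9, 24, 24 mm/h.
Σ(I−φ)·Δt = d  ⇒  (13.9+24+24 − 3φ)·1 = 43.1
φ = (61.90 − 43.1/1) / 3 = 6.27 mm/h.

φ ≈ 6.27 mm/h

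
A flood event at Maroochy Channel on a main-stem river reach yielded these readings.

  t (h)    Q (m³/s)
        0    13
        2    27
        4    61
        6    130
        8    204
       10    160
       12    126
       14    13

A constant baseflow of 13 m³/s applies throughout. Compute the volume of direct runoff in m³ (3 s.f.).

V ≈ 4.54 × 10^6 m³

Direct-runoff ordinates (Q − Q_b): 0.0, 14.0, 48.0, 117.0, 191.0, 147.0, 113.0, 0.0 m³/s.
ΣQ_DR = 630.0 m³/s.
With Δt = 2 h = 7200 s, V = ΣQ_DR · Δt = 630.0 × 7200 = 4.54 × 10^6 m³.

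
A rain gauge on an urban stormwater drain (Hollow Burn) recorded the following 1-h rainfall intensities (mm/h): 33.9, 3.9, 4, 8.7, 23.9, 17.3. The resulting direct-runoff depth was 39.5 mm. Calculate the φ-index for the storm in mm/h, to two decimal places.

Only the 3 blocks with intensity above φ contribute runoff: 33.9, 23.9, 17.3 mm/h.
Σ(I−φ)·Δt = d  ⇒  (33.9+23.9+17.3 − 3φ)·1 = 39.5
φ = (75.10 − 39.5/1) / 3 = 11.87 mm/h.

φ ≈ 11.87 mm/h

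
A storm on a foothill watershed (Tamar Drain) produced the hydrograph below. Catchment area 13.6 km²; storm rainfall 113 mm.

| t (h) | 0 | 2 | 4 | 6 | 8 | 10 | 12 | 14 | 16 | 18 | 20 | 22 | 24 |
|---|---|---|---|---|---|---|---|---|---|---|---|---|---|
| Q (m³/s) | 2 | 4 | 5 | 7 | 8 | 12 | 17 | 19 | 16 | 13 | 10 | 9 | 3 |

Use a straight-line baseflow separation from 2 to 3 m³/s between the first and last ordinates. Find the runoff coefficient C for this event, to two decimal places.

ΣQ_DR = 92.50 m³/s; V = ΣQ_DR·Δt = 6.660 × 10^5 m³.
Runoff depth d = V / A = 48.97 mm.
C = d / P = 48.97 / 113 = 0.43.

C ≈ 0.43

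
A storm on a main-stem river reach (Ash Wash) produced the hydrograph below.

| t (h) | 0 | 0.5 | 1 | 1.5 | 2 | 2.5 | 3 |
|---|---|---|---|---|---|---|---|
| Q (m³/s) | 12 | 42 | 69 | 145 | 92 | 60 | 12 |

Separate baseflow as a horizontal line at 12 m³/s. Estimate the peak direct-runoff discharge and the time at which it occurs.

Subtracting baseflow gives direct-runoff ordinates: 0.0, 30.0, 57.0, 133.0, 80.0, 48.0, 0.0 m³/s.
The maximum is 133.0 m³/s, occurring at the reading for t = 1.5 h.

Q_p = 133.0 m³/s at t = 1.5 h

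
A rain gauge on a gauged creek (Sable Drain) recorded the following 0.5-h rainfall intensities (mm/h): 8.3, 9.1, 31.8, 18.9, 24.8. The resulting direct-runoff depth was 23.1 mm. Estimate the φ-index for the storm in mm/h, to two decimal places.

φ ≈ 9.77 mm/h

Only the 3 blocks with intensity above φ contribute runoff: 31.8, 18.9, 24.8 mm/h.
Σ(I−φ)·Δt = d  ⇒  (31.8+18.9+24.8 − 3φ)·0.5 = 23.1
φ = (75.50 − 23.1/0.5) / 3 = 9.77 mm/h.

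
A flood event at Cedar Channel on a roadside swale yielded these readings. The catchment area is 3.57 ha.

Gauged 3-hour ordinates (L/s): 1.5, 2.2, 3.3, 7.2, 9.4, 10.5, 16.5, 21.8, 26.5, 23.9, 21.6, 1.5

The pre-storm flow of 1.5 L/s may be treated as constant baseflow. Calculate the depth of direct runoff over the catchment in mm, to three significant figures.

Direct runoff: 0.0, 0.7, 1.8, 5.7, 7.9, 9.0, 15.0, 20.3, 25.0, 22.4, 20.1, 0.0 L/s; ΣQ_DR = 127.9 L/s.
V = ΣQ_DR · Δt = 127.9 × 10800 s = 1.381 × 10^6 L.
Over A = 3.57 ha, depth = V / A = 38.7 mm.

d ≈ 38.7 mm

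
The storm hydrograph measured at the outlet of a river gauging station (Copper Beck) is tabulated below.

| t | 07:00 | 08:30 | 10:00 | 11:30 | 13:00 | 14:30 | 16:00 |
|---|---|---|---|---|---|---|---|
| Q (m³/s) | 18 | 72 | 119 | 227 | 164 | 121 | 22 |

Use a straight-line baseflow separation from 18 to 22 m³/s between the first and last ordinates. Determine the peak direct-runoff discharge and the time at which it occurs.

Subtracting baseflow gives direct-runoff ordinates: 0.00, 53.33, 99.67, 207.00, 143.33, 99.67, 0.00 m³/s.
The maximum is 207.00 m³/s, occurring at the reading for t = 11:30.

Q_p = 207.00 m³/s at t = 11:30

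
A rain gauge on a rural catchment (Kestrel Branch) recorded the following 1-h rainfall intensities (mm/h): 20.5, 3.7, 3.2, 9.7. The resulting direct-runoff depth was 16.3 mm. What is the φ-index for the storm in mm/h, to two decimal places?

Only the 2 blocks with intensity above φ contribute runoff: 20.5, 9.7 mm/h.
Σ(I−φ)·Δt = d  ⇒  (20.5+9.7 − 2φ)·1 = 16.3
φ = (30.20 − 16.3/1) / 2 = 6.95 mm/h.

φ ≈ 6.95 mm/h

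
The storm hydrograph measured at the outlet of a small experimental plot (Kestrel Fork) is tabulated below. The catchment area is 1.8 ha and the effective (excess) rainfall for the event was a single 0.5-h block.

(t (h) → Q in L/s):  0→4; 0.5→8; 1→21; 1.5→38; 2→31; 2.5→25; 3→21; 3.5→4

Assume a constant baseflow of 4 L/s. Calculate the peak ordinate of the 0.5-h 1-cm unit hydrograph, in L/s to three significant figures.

Direct runoff: 0.0, 4.0, 17.0, 34.0, 27.0, 21.0, 17.0, 0.0 L/s; ΣQ_DR = 120.0 L/s, peak = 34.0 L/s.
Runoff depth d = ΣQ_DR·Δt / A = 120.0 × 1800 / (1.8 ha) = 12.00 mm.
The 1-cm UH is the DRH scaled by (10 mm)/d, so U_p = 34.0 × 10/12.00 = 28.3 L/s.

U_p ≈ 28.3 L/s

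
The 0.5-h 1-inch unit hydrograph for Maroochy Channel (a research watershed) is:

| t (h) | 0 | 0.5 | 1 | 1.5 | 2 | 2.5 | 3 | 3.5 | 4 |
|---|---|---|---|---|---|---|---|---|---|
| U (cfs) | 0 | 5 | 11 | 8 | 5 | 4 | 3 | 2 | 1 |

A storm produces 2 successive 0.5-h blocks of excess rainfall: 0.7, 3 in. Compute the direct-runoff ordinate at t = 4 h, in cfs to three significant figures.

Q ≈ 6.70 cfs

By discrete convolution, Q_j = Σ (P_i / 1 in) · U_{j−i}.
At t = 4 h (j=8): Q = (0.7/1)·1 + (3/1)·2 = 6.70 cfs.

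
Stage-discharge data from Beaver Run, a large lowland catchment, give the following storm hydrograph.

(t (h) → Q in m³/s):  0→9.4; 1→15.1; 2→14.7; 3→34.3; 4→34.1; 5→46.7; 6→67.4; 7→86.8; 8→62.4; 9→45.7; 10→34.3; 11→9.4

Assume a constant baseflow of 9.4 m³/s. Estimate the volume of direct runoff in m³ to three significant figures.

V ≈ 1.25 × 10^6 m³

Direct-runoff ordinates (Q − Q_b): 0.0, 5.7, 5.3, 24.9, 24.7, 37.3, 58.0, 77.4, 53.0, 36.3, 24.9, 0.0 m³/s.
ΣQ_DR = 347.5 m³/s.
With Δt = 1 h = 3600 s, V = ΣQ_DR · Δt = 347.5 × 3600 = 1.25 × 10^6 m³.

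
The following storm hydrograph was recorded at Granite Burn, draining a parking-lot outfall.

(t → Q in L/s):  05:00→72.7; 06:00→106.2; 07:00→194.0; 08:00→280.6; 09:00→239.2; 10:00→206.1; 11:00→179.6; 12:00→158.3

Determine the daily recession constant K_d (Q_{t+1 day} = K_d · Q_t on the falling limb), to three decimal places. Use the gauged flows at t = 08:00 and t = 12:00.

K_d ≈ 0.032

Between t = 08:00 and t = 12:00 the flow falls from 280.6 to 158.3 L/s over 4×1 h = 4 h.
Per-interval ratio K = (158.3/280.6)^(1/4) = 0.8667; K_d = K^(24/1) = 0.032.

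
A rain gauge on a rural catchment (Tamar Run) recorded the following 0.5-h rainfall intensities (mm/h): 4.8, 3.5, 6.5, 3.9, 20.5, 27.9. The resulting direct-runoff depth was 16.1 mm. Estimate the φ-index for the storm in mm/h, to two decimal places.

φ ≈ 8.10 mm/h

Only the 2 blocks with intensity above φ contribute runoff: 20.5, 27.9 mm/h.
Σ(I−φ)·Δt = d  ⇒  (20.5+27.9 − 2φ)·0.5 = 16.1
φ = (48.40 − 16.1/0.5) / 2 = 8.10 mm/h.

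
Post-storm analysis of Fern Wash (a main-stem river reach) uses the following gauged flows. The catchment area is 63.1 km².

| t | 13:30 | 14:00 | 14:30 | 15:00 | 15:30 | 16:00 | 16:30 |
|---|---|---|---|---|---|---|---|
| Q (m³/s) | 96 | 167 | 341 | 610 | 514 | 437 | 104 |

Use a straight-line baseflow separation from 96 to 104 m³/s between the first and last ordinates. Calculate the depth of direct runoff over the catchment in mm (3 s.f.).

d ≈ 44.8 mm

Direct runoff: 0.00, 69.67, 242.33, 510.00, 412.67, 334.33, 0.00 m³/s; ΣQ_DR = 1569 m³/s.
V = ΣQ_DR · Δt = 1569 × 1800 s = 2.824 × 10^6 m³.
Over A = 63.1 km², depth = V / A = 44.8 mm.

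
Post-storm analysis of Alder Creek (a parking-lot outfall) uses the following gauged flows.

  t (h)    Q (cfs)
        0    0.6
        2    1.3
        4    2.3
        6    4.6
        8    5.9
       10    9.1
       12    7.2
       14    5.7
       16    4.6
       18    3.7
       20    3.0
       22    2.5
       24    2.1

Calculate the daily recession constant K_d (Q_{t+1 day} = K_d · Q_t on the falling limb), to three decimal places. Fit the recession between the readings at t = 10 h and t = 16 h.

Between t = 10 h and t = 16 h the flow falls from 9.1 to 4.6 cfs over 3×2 h = 6 h.
Per-interval ratio K = (4.6/9.1)^(1/3) = 0.7966; K_d = K^(24/2) = 0.065.

K_d ≈ 0.065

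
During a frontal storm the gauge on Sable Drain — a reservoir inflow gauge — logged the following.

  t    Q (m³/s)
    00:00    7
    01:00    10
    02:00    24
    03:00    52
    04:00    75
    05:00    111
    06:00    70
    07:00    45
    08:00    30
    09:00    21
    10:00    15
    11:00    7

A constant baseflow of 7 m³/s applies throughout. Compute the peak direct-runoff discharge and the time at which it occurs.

Subtracting baseflow gives direct-runoff ordinates: 0.0, 3.0, 17.0, 45.0, 68.0, 104.0, 63.0, 38.0, 23.0, 14.0, 8.0, 0.0 m³/s.
The maximum is 104.0 m³/s, occurring at the reading for t = 05:00.

Q_p = 104.0 m³/s at t = 05:00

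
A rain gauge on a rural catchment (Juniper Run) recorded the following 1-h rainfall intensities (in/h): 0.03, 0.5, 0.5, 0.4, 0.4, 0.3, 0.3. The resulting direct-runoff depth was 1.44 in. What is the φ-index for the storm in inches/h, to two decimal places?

Only the 6 blocks with intensity above φ contribute runoff: 0.5, 0.5, 0.4, 0.4, 0.3, 0.3 in/h.
Σ(I−φ)·Δt = d  ⇒  (0.5+0.5+0.4+0.4+0.3+0.3 − 6φ)·1 = 1.44
φ = (2.400 − 1.44/1) / 6 = 0.16 in/h.

φ ≈ 0.16 in/h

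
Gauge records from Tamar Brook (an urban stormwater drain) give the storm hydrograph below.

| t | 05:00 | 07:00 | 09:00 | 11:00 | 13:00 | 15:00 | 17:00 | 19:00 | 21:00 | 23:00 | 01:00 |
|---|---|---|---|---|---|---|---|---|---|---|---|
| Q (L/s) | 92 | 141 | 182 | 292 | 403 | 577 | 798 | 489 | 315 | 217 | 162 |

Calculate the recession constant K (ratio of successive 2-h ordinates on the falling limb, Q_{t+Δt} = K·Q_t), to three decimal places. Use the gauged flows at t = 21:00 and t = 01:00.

Using the recession-limb readings at t = 21:00 and t = 01:00: Q falls from 315 to 162 L/s over 2 intervals.
K = (Q₂/Q₁)^(1/2) = (162/315)^(1/2) = 0.717.

K ≈ 0.717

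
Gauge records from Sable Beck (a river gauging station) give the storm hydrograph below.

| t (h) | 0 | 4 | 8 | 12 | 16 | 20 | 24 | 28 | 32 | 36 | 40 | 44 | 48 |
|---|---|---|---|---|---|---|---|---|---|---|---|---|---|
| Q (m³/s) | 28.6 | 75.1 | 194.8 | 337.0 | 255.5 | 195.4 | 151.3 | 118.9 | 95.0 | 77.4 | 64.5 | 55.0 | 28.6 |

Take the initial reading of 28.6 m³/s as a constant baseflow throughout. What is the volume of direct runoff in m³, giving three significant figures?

V ≈ 1.88 × 10^7 m³

Direct-runoff ordinates (Q − Q_b): 0.0, 46.5, 166.2, 308.4, 226.9, 166.8, 122.7, 90.3, 66.4, 48.8, 35.9, 26.4, 0.0 m³/s.
ΣQ_DR = 1305 m³/s.
With Δt = 4 h = 14400 s, V = ΣQ_DR · Δt = 1305 × 14400 = 1.88 × 10^7 m³.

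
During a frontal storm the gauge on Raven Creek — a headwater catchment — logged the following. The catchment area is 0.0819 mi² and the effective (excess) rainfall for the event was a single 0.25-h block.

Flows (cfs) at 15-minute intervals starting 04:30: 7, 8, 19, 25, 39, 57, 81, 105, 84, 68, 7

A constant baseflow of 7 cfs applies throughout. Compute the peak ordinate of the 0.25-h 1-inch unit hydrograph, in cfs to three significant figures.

U_p ≈ 49.0 cfs

Direct runoff: 0.0, 1.0, 12.0, 18.0, 32.0, 50.0, 74.0, 98.0, 77.0, 61.0, 0.0 cfs; ΣQ_DR = 423.0 cfs, peak = 98.0 cfs.
Runoff depth d = ΣQ_DR·Δt / A = 423.0 × 900 / (0.0819 mi²) = 2.001 in.
The 1-inch UH is the DRH scaled by (1 in)/d, so U_p = 98.0 × 1/2.001 = 49.0 cfs.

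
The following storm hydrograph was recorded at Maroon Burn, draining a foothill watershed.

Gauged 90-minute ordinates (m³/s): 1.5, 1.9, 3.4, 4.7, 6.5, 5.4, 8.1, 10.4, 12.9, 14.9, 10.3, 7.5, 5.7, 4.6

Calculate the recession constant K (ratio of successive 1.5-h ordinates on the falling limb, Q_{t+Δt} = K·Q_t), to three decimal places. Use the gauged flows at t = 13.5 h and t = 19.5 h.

K ≈ 0.745

Using the recession-limb readings at t = 13.5 h and t = 19.5 h: Q falls from 14.9 to 4.6 m³/s over 4 intervals.
K = (Q₂/Q₁)^(1/4) = (4.6/14.9)^(1/4) = 0.745.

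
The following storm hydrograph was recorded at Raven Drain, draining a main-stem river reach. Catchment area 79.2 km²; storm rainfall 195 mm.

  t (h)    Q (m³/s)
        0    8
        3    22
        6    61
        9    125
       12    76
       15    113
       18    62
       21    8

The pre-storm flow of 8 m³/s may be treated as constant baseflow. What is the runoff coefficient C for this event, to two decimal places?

ΣQ_DR = 411.0 m³/s; V = ΣQ_DR·Δt = 4.439 × 10^6 m³.
Runoff depth d = V / A = 56.05 mm.
C = d / P = 56.05 / 195 = 0.29.

C ≈ 0.29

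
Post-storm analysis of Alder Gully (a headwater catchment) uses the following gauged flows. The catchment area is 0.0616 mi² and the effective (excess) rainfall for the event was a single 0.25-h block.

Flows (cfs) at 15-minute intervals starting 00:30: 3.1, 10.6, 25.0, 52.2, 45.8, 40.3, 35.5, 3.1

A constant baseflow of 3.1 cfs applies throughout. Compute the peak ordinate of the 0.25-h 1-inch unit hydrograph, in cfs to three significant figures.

U_p ≈ 40.9 cfs

Direct runoff: 0.0, 7.5, 21.9, 49.1, 42.7, 37.2, 32.4, 0.0 cfs; ΣQ_DR = 190.8 cfs, peak = 49.1 cfs.
Runoff depth d = ΣQ_DR·Δt / A = 190.8 × 900 / (0.0616 mi²) = 1.200 in.
The 1-inch UH is the DRH scaled by (1 in)/d, so U_p = 49.1 × 1/1.200 = 40.9 cfs.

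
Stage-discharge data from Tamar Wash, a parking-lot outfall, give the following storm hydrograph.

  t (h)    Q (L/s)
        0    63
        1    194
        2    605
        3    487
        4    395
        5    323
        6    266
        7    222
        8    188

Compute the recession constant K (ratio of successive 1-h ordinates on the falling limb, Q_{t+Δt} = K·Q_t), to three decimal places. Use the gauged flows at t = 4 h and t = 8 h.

Using the recession-limb readings at t = 4 h and t = 8 h: Q falls from 395 to 188 L/s over 4 intervals.
K = (Q₂/Q₁)^(1/4) = (188/395)^(1/4) = 0.831.

K ≈ 0.831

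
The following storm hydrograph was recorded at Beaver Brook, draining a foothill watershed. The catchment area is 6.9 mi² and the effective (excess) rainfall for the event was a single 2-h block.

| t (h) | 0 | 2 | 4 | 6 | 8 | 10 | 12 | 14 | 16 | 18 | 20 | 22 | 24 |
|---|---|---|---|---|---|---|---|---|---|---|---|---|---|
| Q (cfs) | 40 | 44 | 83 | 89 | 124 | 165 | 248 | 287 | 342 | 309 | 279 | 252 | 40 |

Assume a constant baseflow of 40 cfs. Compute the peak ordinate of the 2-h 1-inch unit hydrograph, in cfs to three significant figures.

Direct runoff: 0.0, 4.0, 43.0, 49.0, 84.0, 125.0, 208.0, 247.0, 302.0, 269.0, 239.0, 212.0, 0.0 cfs; ΣQ_DR = 1782 cfs, peak = 302.0 cfs.
Runoff depth d = ΣQ_DR·Δt / A = 1782 × 7200 / (6.9 mi²) = 0.8004 in.
The 1-inch UH is the DRH scaled by (1 in)/d, so U_p = 302.0 × 1/0.8004 = 377 cfs.

U_p ≈ 377 cfs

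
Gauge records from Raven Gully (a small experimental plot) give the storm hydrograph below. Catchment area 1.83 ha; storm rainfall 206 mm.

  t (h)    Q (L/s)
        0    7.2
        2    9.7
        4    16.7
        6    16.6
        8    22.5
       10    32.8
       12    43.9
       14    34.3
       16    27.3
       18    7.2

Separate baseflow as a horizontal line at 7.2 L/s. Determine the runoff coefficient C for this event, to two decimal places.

ΣQ_DR = 146.2 L/s; V = ΣQ_DR·Δt = 1.053 × 10^6 L.
Runoff depth d = V / A = 57.52 mm.
C = d / P = 57.52 / 206 = 0.28.

C ≈ 0.28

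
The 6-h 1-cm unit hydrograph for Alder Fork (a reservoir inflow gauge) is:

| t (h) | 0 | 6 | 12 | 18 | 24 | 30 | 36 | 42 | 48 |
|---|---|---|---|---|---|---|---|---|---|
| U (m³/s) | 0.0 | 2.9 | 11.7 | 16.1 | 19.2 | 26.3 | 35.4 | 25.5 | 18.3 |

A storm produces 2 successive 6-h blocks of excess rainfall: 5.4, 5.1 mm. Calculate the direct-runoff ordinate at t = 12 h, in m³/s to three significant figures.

By discrete convolution, Q_j = Σ (P_i / 10 mm) · U_{j−i}.
At t = 12 h (j=2): Q = (5.4/10)·11.7 + (5.1/10)·2.9 = 7.80 m³/s.

Q ≈ 7.80 m³/s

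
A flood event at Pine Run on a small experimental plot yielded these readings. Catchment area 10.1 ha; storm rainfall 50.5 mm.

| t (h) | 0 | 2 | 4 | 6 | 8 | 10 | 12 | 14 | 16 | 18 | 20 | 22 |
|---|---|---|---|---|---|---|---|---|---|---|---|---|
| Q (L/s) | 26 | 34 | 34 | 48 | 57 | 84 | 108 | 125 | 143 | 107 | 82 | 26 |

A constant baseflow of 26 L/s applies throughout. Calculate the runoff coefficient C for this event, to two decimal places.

ΣQ_DR = 562.0 L/s; V = ΣQ_DR·Δt = 4.046 × 10^6 L.
Runoff depth d = V / A = 40.06 mm.
C = d / P = 40.06 / 50.5 = 0.79.

C ≈ 0.79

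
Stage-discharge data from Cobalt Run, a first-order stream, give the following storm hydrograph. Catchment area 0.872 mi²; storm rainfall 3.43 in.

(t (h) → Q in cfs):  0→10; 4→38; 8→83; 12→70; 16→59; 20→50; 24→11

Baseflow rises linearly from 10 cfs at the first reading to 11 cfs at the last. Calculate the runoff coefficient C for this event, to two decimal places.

ΣQ_DR = 247.5 cfs; V = ΣQ_DR·Δt = 3.564 × 10^6 ft³.
Runoff depth d = V / A = 1.759 in.
C = d / P = 1.759 / 3.43 = 0.51.

C ≈ 0.51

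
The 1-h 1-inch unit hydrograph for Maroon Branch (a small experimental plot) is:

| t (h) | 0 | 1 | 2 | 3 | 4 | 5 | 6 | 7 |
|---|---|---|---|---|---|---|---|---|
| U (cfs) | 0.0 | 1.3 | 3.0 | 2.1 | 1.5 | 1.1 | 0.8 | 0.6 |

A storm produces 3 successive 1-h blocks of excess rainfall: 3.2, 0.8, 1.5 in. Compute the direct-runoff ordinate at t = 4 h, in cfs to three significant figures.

By discrete convolution, Q_j = Σ (P_i / 1 in) · U_{j−i}.
At t = 4 h (j=4): Q = (3.2/1)·1.5 + (0.8/1)·2.1 + (1.5/1)·3.0 = 11.0 cfs.

Q ≈ 11.0 cfs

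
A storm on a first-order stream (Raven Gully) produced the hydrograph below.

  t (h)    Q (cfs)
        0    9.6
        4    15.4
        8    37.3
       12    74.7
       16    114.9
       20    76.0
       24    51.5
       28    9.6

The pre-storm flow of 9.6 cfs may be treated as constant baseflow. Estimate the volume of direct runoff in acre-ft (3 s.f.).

Direct-runoff ordinates (Q − Q_b): 0.0, 5.8, 27.7, 65.1, 105.3, 66.4, 41.9, 0.0 cfs.
ΣQ_DR = 312.2 cfs.
With Δt = 4 h = 14400 s, V = ΣQ_DR · Δt = 312.2 × 14400 = 4.50 × 10^6 ft³ = 103 acre-ft.

V ≈ 103 acre-ft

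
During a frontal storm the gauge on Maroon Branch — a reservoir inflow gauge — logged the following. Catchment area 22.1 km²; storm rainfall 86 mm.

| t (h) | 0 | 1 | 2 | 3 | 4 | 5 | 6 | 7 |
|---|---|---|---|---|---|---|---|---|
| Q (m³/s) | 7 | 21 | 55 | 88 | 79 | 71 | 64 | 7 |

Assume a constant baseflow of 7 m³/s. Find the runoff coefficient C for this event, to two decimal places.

C ≈ 0.64

ΣQ_DR = 336.0 m³/s; V = ΣQ_DR·Δt = 1.210 × 10^6 m³.
Runoff depth d = V / A = 54.73 mm.
C = d / P = 54.73 / 86 = 0.64.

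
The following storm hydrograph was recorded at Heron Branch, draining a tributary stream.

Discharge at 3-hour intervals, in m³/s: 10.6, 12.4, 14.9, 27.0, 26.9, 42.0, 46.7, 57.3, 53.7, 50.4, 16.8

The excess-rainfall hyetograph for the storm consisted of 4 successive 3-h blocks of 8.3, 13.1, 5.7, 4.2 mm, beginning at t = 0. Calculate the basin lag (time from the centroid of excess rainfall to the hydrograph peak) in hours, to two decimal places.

t_L ≈ 15.94 h

Centroid of excess rainfall: t_c = Σ P_i·t̄_i / ΣP_i = 5.0559 h (block centres at 1.5, 4.5, 7.5, 10.5 h).
Hydrograph peak occurs at t = 21 h, so basin lag t_L = 21 − 5.0559 = 15.94 h.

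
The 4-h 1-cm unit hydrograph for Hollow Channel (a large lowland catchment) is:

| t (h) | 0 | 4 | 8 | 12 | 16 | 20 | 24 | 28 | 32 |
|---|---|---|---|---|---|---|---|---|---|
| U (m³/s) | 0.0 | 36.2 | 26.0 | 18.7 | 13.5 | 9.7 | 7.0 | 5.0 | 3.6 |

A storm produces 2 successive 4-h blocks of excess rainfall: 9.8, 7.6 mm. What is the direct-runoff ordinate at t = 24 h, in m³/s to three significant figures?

By discrete convolution, Q_j = Σ (P_i / 10 mm) · U_{j−i}.
At t = 24 h (j=6): Q = (9.8/10)·7.0 + (7.6/10)·9.7 = 14.2 m³/s.

Q ≈ 14.2 m³/s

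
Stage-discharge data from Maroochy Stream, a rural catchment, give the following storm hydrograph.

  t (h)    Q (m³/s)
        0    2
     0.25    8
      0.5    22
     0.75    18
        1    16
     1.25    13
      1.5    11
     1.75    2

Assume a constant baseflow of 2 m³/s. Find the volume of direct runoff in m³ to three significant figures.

Direct-runoff ordinates (Q − Q_b): 0.0, 6.0, 20.0, 16.0, 14.0, 11.0, 9.0, 0.0 m³/s.
ΣQ_DR = 76.00 m³/s.
With Δt = 0.25 h = 900 s, V = ΣQ_DR · Δt = 76.00 × 900 = 68400 m³.

V ≈ 68400 m³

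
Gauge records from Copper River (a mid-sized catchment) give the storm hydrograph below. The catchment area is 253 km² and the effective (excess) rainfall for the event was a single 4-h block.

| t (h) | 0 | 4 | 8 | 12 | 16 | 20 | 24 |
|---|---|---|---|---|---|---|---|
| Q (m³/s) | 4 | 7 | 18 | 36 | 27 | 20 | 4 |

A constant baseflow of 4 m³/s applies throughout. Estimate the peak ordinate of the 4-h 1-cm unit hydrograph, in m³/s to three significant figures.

U_p ≈ 63.9 m³/s

Direct runoff: 0.0, 3.0, 14.0, 32.0, 23.0, 16.0, 0.0 m³/s; ΣQ_DR = 88.00 m³/s, peak = 32.0 m³/s.
Runoff depth d = ΣQ_DR·Δt / A = 88.00 × 14400 / (253 km²) = 5.009 mm.
The 1-cm UH is the DRH scaled by (10 mm)/d, so U_p = 32.0 × 10/5.009 = 63.9 m³/s.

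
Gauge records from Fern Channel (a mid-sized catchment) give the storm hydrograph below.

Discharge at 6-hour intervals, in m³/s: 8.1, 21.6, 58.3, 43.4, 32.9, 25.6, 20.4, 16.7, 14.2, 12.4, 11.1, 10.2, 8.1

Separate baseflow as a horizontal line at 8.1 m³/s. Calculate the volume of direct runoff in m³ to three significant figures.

Direct-runoff ordinates (Q − Q_b): 0.0, 13.5, 50.2, 35.3, 24.8, 17.5, 12.3, 8.6, 6.1, 4.3, 3.0, 2.1, 0.0 m³/s.
ΣQ_DR = 177.7 m³/s.
With Δt = 6 h = 21600 s, V = ΣQ_DR · Δt = 177.7 × 21600 = 3.84 × 10^6 m³.

V ≈ 3.84 × 10^6 m³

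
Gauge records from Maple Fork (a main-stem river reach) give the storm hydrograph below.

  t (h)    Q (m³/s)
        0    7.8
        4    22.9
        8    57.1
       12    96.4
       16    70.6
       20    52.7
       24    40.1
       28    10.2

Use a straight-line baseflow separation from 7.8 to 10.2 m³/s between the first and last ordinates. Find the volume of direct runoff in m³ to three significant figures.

Direct-runoff ordinates (Q − Q_b): 0.00, 14.76, 48.61, 87.57, 61.43, 43.19, 30.24, 0.00 m³/s.
ΣQ_DR = 285.8 m³/s.
With Δt = 4 h = 14400 s, V = ΣQ_DR · Δt = 285.8 × 14400 = 4.12 × 10^6 m³.

V ≈ 4.12 × 10^6 m³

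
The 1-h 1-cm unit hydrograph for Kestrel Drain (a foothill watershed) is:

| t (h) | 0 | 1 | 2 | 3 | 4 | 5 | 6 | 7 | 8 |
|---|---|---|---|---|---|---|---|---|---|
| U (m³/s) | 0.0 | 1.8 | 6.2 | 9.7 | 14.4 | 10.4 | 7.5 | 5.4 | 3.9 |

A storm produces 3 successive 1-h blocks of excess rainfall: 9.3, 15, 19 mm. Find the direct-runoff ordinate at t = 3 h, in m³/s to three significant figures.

Q ≈ 21.7 m³/s

By discrete convolution, Q_j = Σ (P_i / 10 mm) · U_{j−i}.
At t = 3 h (j=3): Q = (9.3/10)·9.7 + (15/10)·6.2 + (19/10)·1.8 = 21.7 m³/s.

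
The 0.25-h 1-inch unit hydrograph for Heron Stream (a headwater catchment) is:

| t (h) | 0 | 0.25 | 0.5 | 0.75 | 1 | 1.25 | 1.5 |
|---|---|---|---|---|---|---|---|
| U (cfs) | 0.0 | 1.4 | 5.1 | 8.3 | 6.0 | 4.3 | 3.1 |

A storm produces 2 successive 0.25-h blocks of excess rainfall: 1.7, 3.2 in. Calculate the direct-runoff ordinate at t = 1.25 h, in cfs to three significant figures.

Q ≈ 26.5 cfs

By discrete convolution, Q_j = Σ (P_i / 1 in) · U_{j−i}.
At t = 1.25 h (j=5): Q = (1.7/1)·4.3 + (3.2/1)·6.0 = 26.5 cfs.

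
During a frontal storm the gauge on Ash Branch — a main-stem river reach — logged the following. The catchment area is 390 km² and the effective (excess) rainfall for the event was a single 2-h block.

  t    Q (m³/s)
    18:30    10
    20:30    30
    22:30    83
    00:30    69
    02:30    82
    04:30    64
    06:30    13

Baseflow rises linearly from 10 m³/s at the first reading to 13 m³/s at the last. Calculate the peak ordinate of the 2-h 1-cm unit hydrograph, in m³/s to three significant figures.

U_p ≈ 144 m³/s

Direct runoff: 0.00, 19.50, 72.00, 57.50, 70.00, 51.50, 0.00 m³/s; ΣQ_DR = 270.5 m³/s, peak = 72.00 m³/s.
Runoff depth d = ΣQ_DR·Δt / A = 270.5 × 7200 / (390 km²) = 4.994 mm.
The 1-cm UH is the DRH scaled by (10 mm)/d, so U_p = 72.00 × 10/4.994 = 144 m³/s.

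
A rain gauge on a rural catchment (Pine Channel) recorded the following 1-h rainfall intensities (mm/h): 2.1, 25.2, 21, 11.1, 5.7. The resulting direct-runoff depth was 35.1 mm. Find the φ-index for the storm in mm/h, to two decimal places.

Only the 3 blocks with intensity above φ contribute runoff: 25.2, 21, 11.1 mm/h.
Σ(I−φ)·Δt = d  ⇒  (25.2+21+11.1 − 3φ)·1 = 35.1
φ = (57.30 − 35.1/1) / 3 = 7.40 mm/h.

φ ≈ 7.40 mm/h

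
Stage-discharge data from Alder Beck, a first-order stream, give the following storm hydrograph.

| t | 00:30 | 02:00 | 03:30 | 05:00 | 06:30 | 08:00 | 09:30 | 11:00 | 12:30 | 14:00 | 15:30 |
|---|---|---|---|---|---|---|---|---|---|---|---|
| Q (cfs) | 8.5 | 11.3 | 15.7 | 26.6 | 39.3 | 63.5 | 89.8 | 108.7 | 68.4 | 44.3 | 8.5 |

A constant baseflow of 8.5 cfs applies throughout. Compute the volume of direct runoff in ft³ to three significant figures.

Direct-runoff ordinates (Q − Q_b): 0.0, 2.8, 7.2, 18.1, 30.8, 55.0, 81.3, 100.2, 59.9, 35.8, 0.0 cfs.
ΣQ_DR = 391.1 cfs.
With Δt = 1.5 h = 5400 s, V = ΣQ_DR · Δt = 391.1 × 5400 = 2.11 × 10^6 ft³.

V ≈ 2.11 × 10^6 ft³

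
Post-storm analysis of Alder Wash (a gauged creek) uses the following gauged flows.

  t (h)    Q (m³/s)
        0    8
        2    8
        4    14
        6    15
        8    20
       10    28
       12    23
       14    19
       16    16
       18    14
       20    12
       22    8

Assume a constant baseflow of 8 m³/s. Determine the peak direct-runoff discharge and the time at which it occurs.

Q_p = 20.0 m³/s at t = 10 h

Subtracting baseflow gives direct-runoff ordinates: 0.0, 0.0, 6.0, 7.0, 12.0, 20.0, 15.0, 11.0, 8.0, 6.0, 4.0, 0.0 m³/s.
The maximum is 20.0 m³/s, occurring at the reading for t = 10 h.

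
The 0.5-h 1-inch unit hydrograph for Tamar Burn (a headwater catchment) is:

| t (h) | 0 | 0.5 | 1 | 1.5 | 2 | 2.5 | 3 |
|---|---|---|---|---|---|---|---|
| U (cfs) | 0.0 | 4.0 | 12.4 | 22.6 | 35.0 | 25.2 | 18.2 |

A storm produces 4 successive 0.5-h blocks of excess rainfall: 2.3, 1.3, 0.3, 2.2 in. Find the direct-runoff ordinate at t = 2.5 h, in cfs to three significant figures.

By discrete convolution, Q_j = Σ (P_i / 1 in) · U_{j−i}.
At t = 2.5 h (j=5): Q = (2.3/1)·25.2 + (1.3/1)·35.0 + (0.3/1)·22.6 + (2.2/1)·12.4 = 138 cfs.

Q ≈ 138 cfs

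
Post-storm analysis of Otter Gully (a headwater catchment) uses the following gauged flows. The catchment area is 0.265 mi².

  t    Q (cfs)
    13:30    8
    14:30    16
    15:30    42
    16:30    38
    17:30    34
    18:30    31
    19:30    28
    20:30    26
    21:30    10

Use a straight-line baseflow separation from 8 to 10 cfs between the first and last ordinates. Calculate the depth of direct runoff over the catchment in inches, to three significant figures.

d ≈ 0.889 in

Direct runoff: 0.00, 7.75, 33.50, 29.25, 25.00, 21.75, 18.50, 16.25, 0.00 cfs; ΣQ_DR = 152.0 cfs.
V = ΣQ_DR · Δt = 152.0 × 3600 s = 5.472 × 10^5 ft³.
Over A = 0.265 mi², depth = V / A = 0.889 in.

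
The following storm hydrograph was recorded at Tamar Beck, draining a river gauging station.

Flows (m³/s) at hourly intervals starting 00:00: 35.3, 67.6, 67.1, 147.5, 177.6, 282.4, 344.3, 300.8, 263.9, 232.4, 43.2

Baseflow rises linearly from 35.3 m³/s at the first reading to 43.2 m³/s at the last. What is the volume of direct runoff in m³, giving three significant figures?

V ≈ 5.51 × 10^6 m³

Direct-runoff ordinates (Q − Q_b): 0.00, 31.51, 30.22, 109.83, 139.14, 243.15, 304.26, 259.97, 222.28, 189.99, 0.00 m³/s.
ΣQ_DR = 1530 m³/s.
With Δt = 1 h = 3600 s, V = ΣQ_DR · Δt = 1530 × 3600 = 5.51 × 10^6 m³.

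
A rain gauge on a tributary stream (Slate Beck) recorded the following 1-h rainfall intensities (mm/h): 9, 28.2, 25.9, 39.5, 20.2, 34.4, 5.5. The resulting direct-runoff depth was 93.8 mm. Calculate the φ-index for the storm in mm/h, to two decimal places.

Only the 5 blocks with intensity above φ contribute runoff: 28.2, 25.9, 39.5, 20.2, 34.4 mm/h.
Σ(I−φ)·Δt = d  ⇒  (28.2+25.9+39.5+20.2+34.4 − 5φ)·1 = 93.8
φ = (148.2 − 93.8/1) / 5 = 10.88 mm/h.

φ ≈ 10.88 mm/h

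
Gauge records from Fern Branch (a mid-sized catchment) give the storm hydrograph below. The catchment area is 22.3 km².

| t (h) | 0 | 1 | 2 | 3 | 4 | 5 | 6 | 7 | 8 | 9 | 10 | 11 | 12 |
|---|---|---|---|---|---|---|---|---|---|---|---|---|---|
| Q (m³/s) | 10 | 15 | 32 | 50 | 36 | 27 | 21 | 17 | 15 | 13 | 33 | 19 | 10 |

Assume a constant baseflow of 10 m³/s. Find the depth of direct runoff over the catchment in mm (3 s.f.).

d ≈ 27.1 mm

Direct runoff: 0.0, 5.0, 22.0, 40.0, 26.0, 17.0, 11.0, 7.0, 5.0, 3.0, 23.0, 9.0, 0.0 m³/s; ΣQ_DR = 168.0 m³/s.
V = ΣQ_DR · Δt = 168.0 × 3600 s = 6.048 × 10^5 m³.
Over A = 22.3 km², depth = V / A = 27.1 mm.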